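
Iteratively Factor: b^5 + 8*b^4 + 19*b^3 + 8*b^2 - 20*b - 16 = (b + 2)*(b^4 + 6*b^3 + 7*b^2 - 6*b - 8) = (b + 1)*(b + 2)*(b^3 + 5*b^2 + 2*b - 8) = (b + 1)*(b + 2)*(b + 4)*(b^2 + b - 2) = (b + 1)*(b + 2)^2*(b + 4)*(b - 1)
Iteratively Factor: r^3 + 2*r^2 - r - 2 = (r - 1)*(r^2 + 3*r + 2) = (r - 1)*(r + 1)*(r + 2)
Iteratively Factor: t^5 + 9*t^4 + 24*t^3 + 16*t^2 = (t + 4)*(t^4 + 5*t^3 + 4*t^2) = t*(t + 4)*(t^3 + 5*t^2 + 4*t) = t*(t + 4)^2*(t^2 + t) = t*(t + 1)*(t + 4)^2*(t)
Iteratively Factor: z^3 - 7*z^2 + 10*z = (z)*(z^2 - 7*z + 10) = z*(z - 5)*(z - 2)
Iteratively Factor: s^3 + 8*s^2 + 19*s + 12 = (s + 3)*(s^2 + 5*s + 4) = (s + 3)*(s + 4)*(s + 1)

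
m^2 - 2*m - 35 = (m - 7)*(m + 5)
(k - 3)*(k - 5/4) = k^2 - 17*k/4 + 15/4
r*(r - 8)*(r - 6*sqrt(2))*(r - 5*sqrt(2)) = r^4 - 11*sqrt(2)*r^3 - 8*r^3 + 60*r^2 + 88*sqrt(2)*r^2 - 480*r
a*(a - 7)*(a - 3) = a^3 - 10*a^2 + 21*a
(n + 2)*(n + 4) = n^2 + 6*n + 8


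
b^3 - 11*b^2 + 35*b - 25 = (b - 5)^2*(b - 1)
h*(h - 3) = h^2 - 3*h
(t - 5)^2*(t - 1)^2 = t^4 - 12*t^3 + 46*t^2 - 60*t + 25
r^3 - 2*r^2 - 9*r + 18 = (r - 3)*(r - 2)*(r + 3)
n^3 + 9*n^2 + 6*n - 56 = (n - 2)*(n + 4)*(n + 7)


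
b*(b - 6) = b^2 - 6*b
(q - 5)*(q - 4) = q^2 - 9*q + 20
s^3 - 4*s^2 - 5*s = s*(s - 5)*(s + 1)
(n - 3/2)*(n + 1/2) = n^2 - n - 3/4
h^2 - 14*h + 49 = (h - 7)^2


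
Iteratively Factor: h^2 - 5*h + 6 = (h - 3)*(h - 2)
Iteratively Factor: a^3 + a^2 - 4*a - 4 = (a + 1)*(a^2 - 4) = (a + 1)*(a + 2)*(a - 2)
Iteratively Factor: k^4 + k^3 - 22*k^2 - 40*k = (k + 2)*(k^3 - k^2 - 20*k) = (k + 2)*(k + 4)*(k^2 - 5*k) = (k - 5)*(k + 2)*(k + 4)*(k)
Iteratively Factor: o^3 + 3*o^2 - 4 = (o + 2)*(o^2 + o - 2) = (o - 1)*(o + 2)*(o + 2)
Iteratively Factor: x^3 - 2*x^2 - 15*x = (x)*(x^2 - 2*x - 15) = x*(x + 3)*(x - 5)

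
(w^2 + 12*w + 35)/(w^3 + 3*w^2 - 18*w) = (w^2 + 12*w + 35)/(w*(w^2 + 3*w - 18))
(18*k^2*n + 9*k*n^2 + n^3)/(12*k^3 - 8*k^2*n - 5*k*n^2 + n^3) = n*(18*k^2 + 9*k*n + n^2)/(12*k^3 - 8*k^2*n - 5*k*n^2 + n^3)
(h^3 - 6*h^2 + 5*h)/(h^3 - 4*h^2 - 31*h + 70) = h*(h^2 - 6*h + 5)/(h^3 - 4*h^2 - 31*h + 70)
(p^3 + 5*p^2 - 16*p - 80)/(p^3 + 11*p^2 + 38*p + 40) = (p - 4)/(p + 2)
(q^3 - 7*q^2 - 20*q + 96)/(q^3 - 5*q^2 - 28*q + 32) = (q - 3)/(q - 1)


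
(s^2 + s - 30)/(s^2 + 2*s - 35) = (s + 6)/(s + 7)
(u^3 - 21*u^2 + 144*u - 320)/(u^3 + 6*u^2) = (u^3 - 21*u^2 + 144*u - 320)/(u^2*(u + 6))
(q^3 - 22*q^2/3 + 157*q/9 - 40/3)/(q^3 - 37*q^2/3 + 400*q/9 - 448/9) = (3*q^2 - 14*q + 15)/(3*q^2 - 29*q + 56)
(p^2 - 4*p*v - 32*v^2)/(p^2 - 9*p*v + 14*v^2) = (p^2 - 4*p*v - 32*v^2)/(p^2 - 9*p*v + 14*v^2)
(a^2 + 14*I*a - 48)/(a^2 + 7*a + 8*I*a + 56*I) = (a + 6*I)/(a + 7)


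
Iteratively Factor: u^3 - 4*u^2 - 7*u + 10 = (u - 1)*(u^2 - 3*u - 10) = (u - 1)*(u + 2)*(u - 5)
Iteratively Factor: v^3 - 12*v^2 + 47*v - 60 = (v - 5)*(v^2 - 7*v + 12) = (v - 5)*(v - 3)*(v - 4)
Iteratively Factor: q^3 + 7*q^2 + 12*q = (q + 3)*(q^2 + 4*q) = q*(q + 3)*(q + 4)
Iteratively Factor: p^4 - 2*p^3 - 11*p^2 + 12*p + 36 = (p + 2)*(p^3 - 4*p^2 - 3*p + 18) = (p - 3)*(p + 2)*(p^2 - p - 6) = (p - 3)^2*(p + 2)*(p + 2)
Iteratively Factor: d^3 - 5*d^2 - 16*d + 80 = (d - 4)*(d^2 - d - 20) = (d - 5)*(d - 4)*(d + 4)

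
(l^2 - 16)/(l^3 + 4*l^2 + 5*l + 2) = (l^2 - 16)/(l^3 + 4*l^2 + 5*l + 2)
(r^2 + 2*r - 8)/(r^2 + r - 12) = (r - 2)/(r - 3)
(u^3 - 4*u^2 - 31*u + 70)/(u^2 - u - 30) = (u^2 - 9*u + 14)/(u - 6)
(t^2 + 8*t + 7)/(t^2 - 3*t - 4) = (t + 7)/(t - 4)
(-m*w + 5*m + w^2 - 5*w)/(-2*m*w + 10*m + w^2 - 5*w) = (-m + w)/(-2*m + w)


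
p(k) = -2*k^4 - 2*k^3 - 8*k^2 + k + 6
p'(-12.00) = 13153.00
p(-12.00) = -39174.00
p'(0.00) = 1.00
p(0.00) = 6.00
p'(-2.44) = 120.53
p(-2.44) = -85.91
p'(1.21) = -41.32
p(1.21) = -12.33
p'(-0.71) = 12.20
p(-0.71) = 1.46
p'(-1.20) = 25.38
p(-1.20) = -7.41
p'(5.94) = -1982.42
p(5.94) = -3179.36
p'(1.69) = -81.79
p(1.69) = -41.13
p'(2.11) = -134.62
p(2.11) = -85.94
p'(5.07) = -1276.94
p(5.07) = -1776.70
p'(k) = -8*k^3 - 6*k^2 - 16*k + 1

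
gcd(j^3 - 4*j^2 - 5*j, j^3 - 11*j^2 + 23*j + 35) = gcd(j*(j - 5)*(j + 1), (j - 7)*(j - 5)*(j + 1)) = j^2 - 4*j - 5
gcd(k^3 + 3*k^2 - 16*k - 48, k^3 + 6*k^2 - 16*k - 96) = k^2 - 16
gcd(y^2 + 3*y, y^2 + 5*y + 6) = y + 3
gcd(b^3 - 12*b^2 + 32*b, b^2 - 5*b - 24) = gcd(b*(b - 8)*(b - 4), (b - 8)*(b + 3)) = b - 8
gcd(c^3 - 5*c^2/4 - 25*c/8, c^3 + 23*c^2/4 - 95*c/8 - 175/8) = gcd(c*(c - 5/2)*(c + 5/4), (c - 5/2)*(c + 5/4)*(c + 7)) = c^2 - 5*c/4 - 25/8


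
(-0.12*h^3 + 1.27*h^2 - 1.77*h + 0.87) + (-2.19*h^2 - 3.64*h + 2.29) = -0.12*h^3 - 0.92*h^2 - 5.41*h + 3.16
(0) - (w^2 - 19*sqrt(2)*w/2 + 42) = -w^2 + 19*sqrt(2)*w/2 - 42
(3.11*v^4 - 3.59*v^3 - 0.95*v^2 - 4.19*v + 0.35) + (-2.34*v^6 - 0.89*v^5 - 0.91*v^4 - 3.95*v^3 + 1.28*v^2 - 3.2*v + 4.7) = -2.34*v^6 - 0.89*v^5 + 2.2*v^4 - 7.54*v^3 + 0.33*v^2 - 7.39*v + 5.05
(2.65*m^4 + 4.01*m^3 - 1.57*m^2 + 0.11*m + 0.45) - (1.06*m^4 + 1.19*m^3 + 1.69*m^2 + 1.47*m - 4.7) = 1.59*m^4 + 2.82*m^3 - 3.26*m^2 - 1.36*m + 5.15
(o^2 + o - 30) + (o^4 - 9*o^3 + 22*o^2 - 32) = o^4 - 9*o^3 + 23*o^2 + o - 62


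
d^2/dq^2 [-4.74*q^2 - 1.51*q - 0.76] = -9.48000000000000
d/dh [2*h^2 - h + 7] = 4*h - 1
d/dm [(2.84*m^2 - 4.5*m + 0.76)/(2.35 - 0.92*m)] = (-2.6128*m^2 + 13.348*m - 9.8758)/(0.8464*m^2 - 4.324*m + 5.5225)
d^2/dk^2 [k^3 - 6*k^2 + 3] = 6*k - 12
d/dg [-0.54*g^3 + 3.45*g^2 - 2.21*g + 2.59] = -1.62*g^2 + 6.9*g - 2.21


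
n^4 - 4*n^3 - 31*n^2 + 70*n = n*(n - 7)*(n - 2)*(n + 5)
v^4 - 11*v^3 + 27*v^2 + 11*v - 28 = (v - 7)*(v - 4)*(v - 1)*(v + 1)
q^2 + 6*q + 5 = (q + 1)*(q + 5)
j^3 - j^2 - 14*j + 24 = (j - 3)*(j - 2)*(j + 4)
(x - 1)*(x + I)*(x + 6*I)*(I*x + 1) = I*x^4 - 6*x^3 - I*x^3 + 6*x^2 + I*x^2 - 6*x - I*x + 6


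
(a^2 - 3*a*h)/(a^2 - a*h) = (a - 3*h)/(a - h)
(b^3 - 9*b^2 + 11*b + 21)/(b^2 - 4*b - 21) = (b^2 - 2*b - 3)/(b + 3)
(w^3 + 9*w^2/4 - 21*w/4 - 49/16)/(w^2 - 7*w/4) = w + 4 + 7/(4*w)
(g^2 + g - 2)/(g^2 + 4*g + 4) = (g - 1)/(g + 2)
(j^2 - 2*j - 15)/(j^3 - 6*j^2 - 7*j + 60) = 1/(j - 4)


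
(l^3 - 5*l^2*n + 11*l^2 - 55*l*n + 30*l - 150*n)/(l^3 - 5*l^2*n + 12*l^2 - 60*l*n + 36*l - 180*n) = (l + 5)/(l + 6)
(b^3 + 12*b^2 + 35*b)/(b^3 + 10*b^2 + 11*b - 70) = b/(b - 2)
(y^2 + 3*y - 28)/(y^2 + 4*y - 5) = (y^2 + 3*y - 28)/(y^2 + 4*y - 5)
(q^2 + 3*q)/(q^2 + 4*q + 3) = q/(q + 1)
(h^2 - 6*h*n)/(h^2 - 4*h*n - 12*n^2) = h/(h + 2*n)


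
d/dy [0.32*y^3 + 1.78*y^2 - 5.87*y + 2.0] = 0.96*y^2 + 3.56*y - 5.87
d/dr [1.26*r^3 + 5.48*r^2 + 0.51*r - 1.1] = 3.78*r^2 + 10.96*r + 0.51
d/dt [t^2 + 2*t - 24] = 2*t + 2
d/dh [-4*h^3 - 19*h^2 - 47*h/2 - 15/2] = -12*h^2 - 38*h - 47/2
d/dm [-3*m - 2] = -3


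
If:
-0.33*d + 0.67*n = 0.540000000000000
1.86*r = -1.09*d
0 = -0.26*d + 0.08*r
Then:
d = 0.00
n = 0.81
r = 0.00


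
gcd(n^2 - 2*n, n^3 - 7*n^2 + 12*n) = n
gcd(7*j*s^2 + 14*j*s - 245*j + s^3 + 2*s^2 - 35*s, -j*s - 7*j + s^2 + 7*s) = s + 7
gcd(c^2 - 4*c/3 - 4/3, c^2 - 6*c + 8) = c - 2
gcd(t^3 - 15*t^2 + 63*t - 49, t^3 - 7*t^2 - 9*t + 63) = t - 7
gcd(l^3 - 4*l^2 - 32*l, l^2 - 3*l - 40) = l - 8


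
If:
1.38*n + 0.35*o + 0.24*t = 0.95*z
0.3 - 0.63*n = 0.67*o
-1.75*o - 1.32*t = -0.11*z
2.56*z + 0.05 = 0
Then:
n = -0.02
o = 0.47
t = -0.63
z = -0.02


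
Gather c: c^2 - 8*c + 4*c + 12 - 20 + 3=c^2 - 4*c - 5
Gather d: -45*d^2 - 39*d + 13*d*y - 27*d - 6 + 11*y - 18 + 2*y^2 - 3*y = -45*d^2 + d*(13*y - 66) + 2*y^2 + 8*y - 24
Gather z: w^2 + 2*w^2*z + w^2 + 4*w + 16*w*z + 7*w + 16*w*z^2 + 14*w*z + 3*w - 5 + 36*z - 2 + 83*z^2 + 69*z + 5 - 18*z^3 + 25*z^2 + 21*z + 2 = 2*w^2 + 14*w - 18*z^3 + z^2*(16*w + 108) + z*(2*w^2 + 30*w + 126)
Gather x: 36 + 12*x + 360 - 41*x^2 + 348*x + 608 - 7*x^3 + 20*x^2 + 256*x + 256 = -7*x^3 - 21*x^2 + 616*x + 1260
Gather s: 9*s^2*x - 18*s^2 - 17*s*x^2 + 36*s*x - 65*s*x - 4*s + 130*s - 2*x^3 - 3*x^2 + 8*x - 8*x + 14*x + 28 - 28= s^2*(9*x - 18) + s*(-17*x^2 - 29*x + 126) - 2*x^3 - 3*x^2 + 14*x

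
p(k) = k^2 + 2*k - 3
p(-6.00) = 21.00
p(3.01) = 12.08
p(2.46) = 7.97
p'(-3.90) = -5.80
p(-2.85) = -0.58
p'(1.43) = 4.86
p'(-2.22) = -2.44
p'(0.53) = 3.06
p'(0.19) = 2.38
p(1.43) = 1.90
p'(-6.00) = -10.00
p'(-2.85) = -3.70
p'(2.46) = 6.92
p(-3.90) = 4.41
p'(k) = 2*k + 2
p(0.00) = -3.00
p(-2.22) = -2.51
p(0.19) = -2.58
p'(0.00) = 2.00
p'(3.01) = 8.02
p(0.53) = -1.66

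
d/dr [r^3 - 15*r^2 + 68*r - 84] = 3*r^2 - 30*r + 68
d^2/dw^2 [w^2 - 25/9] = 2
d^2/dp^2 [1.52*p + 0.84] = 0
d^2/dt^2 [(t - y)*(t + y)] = 2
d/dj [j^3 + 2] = 3*j^2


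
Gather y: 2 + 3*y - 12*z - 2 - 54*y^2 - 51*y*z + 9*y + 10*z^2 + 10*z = -54*y^2 + y*(12 - 51*z) + 10*z^2 - 2*z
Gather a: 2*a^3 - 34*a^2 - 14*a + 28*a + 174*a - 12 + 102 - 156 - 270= 2*a^3 - 34*a^2 + 188*a - 336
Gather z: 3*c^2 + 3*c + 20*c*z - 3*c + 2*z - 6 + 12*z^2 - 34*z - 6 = 3*c^2 + 12*z^2 + z*(20*c - 32) - 12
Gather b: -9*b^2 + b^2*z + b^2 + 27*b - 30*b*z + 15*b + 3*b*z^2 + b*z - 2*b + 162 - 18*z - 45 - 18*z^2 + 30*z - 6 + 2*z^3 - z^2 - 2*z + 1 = b^2*(z - 8) + b*(3*z^2 - 29*z + 40) + 2*z^3 - 19*z^2 + 10*z + 112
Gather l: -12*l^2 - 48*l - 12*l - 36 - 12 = -12*l^2 - 60*l - 48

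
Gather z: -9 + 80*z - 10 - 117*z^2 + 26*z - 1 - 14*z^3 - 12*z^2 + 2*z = -14*z^3 - 129*z^2 + 108*z - 20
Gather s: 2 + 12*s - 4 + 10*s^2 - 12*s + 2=10*s^2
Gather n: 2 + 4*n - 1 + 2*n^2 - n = 2*n^2 + 3*n + 1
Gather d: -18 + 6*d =6*d - 18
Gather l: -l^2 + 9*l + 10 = -l^2 + 9*l + 10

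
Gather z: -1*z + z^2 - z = z^2 - 2*z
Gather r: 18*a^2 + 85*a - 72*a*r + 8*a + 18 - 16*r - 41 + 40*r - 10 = 18*a^2 + 93*a + r*(24 - 72*a) - 33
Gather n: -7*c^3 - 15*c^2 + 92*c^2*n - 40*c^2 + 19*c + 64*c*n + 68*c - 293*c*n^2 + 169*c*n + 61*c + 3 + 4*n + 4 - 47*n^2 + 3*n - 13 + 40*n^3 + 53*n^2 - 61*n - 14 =-7*c^3 - 55*c^2 + 148*c + 40*n^3 + n^2*(6 - 293*c) + n*(92*c^2 + 233*c - 54) - 20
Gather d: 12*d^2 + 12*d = 12*d^2 + 12*d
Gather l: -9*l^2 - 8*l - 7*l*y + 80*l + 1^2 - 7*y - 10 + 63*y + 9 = -9*l^2 + l*(72 - 7*y) + 56*y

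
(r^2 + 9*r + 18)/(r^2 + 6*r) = (r + 3)/r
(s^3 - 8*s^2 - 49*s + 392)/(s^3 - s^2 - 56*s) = (s - 7)/s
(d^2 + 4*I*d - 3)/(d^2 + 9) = (d + I)/(d - 3*I)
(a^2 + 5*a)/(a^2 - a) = (a + 5)/(a - 1)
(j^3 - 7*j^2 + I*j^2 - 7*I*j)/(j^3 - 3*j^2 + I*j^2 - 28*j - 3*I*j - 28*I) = j/(j + 4)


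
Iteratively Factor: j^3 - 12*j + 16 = (j - 2)*(j^2 + 2*j - 8) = (j - 2)*(j + 4)*(j - 2)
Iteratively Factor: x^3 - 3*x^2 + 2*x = (x - 2)*(x^2 - x) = x*(x - 2)*(x - 1)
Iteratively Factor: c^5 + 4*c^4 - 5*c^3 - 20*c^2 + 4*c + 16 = (c - 1)*(c^4 + 5*c^3 - 20*c - 16) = (c - 2)*(c - 1)*(c^3 + 7*c^2 + 14*c + 8) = (c - 2)*(c - 1)*(c + 2)*(c^2 + 5*c + 4) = (c - 2)*(c - 1)*(c + 1)*(c + 2)*(c + 4)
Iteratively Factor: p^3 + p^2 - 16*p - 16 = (p + 4)*(p^2 - 3*p - 4) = (p + 1)*(p + 4)*(p - 4)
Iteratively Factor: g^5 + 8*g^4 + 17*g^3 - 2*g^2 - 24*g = (g + 2)*(g^4 + 6*g^3 + 5*g^2 - 12*g) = g*(g + 2)*(g^3 + 6*g^2 + 5*g - 12) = g*(g + 2)*(g + 3)*(g^2 + 3*g - 4) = g*(g + 2)*(g + 3)*(g + 4)*(g - 1)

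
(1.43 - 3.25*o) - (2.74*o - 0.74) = 2.17 - 5.99*o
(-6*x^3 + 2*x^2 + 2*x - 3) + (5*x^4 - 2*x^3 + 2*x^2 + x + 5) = 5*x^4 - 8*x^3 + 4*x^2 + 3*x + 2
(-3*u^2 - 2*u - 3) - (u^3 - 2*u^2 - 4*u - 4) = -u^3 - u^2 + 2*u + 1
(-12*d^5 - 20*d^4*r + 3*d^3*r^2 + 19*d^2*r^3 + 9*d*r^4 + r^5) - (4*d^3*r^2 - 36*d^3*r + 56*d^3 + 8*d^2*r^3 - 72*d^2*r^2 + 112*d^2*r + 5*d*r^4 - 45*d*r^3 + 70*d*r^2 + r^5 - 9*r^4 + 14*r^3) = -12*d^5 - 20*d^4*r - d^3*r^2 + 36*d^3*r - 56*d^3 + 11*d^2*r^3 + 72*d^2*r^2 - 112*d^2*r + 4*d*r^4 + 45*d*r^3 - 70*d*r^2 + 9*r^4 - 14*r^3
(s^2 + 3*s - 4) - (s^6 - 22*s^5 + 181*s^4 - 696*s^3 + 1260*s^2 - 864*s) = -s^6 + 22*s^5 - 181*s^4 + 696*s^3 - 1259*s^2 + 867*s - 4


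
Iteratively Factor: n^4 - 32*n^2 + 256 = (n - 4)*(n^3 + 4*n^2 - 16*n - 64) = (n - 4)*(n + 4)*(n^2 - 16) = (n - 4)*(n + 4)^2*(n - 4)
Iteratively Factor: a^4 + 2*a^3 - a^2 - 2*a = (a + 1)*(a^3 + a^2 - 2*a) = (a - 1)*(a + 1)*(a^2 + 2*a) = (a - 1)*(a + 1)*(a + 2)*(a)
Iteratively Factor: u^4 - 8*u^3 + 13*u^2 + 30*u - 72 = (u - 3)*(u^3 - 5*u^2 - 2*u + 24) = (u - 4)*(u - 3)*(u^2 - u - 6) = (u - 4)*(u - 3)*(u + 2)*(u - 3)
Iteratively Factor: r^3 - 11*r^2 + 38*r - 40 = (r - 2)*(r^2 - 9*r + 20) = (r - 4)*(r - 2)*(r - 5)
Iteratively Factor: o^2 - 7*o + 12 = (o - 4)*(o - 3)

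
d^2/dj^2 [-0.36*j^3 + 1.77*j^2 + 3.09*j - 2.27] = 3.54 - 2.16*j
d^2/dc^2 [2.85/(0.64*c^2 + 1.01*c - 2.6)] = (-2.33472*c^2 - 3.68448*c + 2.85*(1.28*c + 1.01)*(2.56*c + 2.02) + 9.4848)/(0.64*c^2 + 1.01*c - 2.6)^3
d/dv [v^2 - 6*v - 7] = 2*v - 6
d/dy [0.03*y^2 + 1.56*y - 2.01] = 0.06*y + 1.56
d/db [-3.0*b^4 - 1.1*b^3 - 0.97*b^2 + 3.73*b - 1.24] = -12.0*b^3 - 3.3*b^2 - 1.94*b + 3.73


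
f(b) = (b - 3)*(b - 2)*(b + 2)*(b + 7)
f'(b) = (b - 3)*(b - 2)*(b + 2) + (b - 3)*(b - 2)*(b + 7) + (b - 3)*(b + 2)*(b + 7) + (b - 2)*(b + 2)*(b + 7)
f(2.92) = -3.59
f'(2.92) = 39.91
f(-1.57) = 38.09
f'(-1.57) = 76.60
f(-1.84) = 15.34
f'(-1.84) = 91.71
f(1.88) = 4.63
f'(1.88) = -41.01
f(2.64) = -10.31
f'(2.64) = 9.23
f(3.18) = 11.20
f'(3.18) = 74.98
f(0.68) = 63.03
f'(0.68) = -43.19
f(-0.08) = 85.12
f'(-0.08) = -11.93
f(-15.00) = 31824.00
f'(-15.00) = -10066.00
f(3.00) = 0.00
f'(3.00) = 50.00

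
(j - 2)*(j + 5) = j^2 + 3*j - 10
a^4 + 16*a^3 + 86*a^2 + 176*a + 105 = (a + 1)*(a + 3)*(a + 5)*(a + 7)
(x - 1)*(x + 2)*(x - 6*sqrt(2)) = x^3 - 6*sqrt(2)*x^2 + x^2 - 6*sqrt(2)*x - 2*x + 12*sqrt(2)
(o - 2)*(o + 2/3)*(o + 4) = o^3 + 8*o^2/3 - 20*o/3 - 16/3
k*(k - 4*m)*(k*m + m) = k^3*m - 4*k^2*m^2 + k^2*m - 4*k*m^2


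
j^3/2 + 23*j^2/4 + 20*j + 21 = (j/2 + 1)*(j + 7/2)*(j + 6)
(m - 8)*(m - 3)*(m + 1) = m^3 - 10*m^2 + 13*m + 24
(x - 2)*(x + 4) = x^2 + 2*x - 8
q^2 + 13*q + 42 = (q + 6)*(q + 7)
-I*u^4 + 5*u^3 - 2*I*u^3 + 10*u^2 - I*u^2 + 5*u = u*(u + 1)*(u + 5*I)*(-I*u - I)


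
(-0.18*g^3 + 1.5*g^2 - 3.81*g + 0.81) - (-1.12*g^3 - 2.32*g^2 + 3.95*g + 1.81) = 0.94*g^3 + 3.82*g^2 - 7.76*g - 1.0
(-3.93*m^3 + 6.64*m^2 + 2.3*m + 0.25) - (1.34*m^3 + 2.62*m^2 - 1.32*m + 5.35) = -5.27*m^3 + 4.02*m^2 + 3.62*m - 5.1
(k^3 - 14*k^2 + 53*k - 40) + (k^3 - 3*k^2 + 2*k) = 2*k^3 - 17*k^2 + 55*k - 40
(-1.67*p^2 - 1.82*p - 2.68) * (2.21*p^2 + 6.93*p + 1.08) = -3.6907*p^4 - 15.5953*p^3 - 20.339*p^2 - 20.538*p - 2.8944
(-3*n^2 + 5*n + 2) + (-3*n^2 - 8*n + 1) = -6*n^2 - 3*n + 3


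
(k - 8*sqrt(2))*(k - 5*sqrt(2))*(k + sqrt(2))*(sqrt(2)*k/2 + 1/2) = sqrt(2)*k^4/2 - 23*k^3/2 + 21*sqrt(2)*k^2 + 107*k + 40*sqrt(2)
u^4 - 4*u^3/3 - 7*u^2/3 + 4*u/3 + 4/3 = (u - 2)*(u - 1)*(u + 2/3)*(u + 1)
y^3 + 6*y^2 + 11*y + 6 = (y + 1)*(y + 2)*(y + 3)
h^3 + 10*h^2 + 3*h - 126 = (h - 3)*(h + 6)*(h + 7)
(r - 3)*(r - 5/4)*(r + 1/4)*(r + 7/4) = r^4 - 9*r^3/4 - 69*r^2/16 + 361*r/64 + 105/64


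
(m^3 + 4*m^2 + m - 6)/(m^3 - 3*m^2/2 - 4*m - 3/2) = 2*(-m^3 - 4*m^2 - m + 6)/(-2*m^3 + 3*m^2 + 8*m + 3)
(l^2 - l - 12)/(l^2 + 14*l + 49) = (l^2 - l - 12)/(l^2 + 14*l + 49)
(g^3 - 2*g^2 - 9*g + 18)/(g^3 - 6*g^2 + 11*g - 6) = (g + 3)/(g - 1)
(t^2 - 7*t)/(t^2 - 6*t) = (t - 7)/(t - 6)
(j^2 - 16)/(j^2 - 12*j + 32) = (j + 4)/(j - 8)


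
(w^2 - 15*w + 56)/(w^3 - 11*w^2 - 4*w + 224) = 1/(w + 4)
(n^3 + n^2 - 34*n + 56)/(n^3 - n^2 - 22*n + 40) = (n + 7)/(n + 5)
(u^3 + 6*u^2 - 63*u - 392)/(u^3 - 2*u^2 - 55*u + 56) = (u + 7)/(u - 1)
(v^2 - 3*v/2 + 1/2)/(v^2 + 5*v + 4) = (2*v^2 - 3*v + 1)/(2*(v^2 + 5*v + 4))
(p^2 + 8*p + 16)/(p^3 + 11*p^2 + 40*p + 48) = 1/(p + 3)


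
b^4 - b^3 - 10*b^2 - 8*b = b*(b - 4)*(b + 1)*(b + 2)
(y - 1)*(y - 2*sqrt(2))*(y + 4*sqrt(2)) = y^3 - y^2 + 2*sqrt(2)*y^2 - 16*y - 2*sqrt(2)*y + 16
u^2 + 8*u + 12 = (u + 2)*(u + 6)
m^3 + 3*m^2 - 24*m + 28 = (m - 2)^2*(m + 7)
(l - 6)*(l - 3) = l^2 - 9*l + 18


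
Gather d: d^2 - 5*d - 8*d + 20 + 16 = d^2 - 13*d + 36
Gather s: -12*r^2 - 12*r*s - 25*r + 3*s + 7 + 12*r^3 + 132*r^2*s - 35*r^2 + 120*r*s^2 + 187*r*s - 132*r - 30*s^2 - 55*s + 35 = 12*r^3 - 47*r^2 - 157*r + s^2*(120*r - 30) + s*(132*r^2 + 175*r - 52) + 42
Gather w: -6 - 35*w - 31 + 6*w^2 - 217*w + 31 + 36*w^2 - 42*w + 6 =42*w^2 - 294*w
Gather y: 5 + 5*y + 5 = 5*y + 10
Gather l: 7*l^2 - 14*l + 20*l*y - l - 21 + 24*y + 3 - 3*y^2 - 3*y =7*l^2 + l*(20*y - 15) - 3*y^2 + 21*y - 18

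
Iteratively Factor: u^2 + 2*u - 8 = (u - 2)*(u + 4)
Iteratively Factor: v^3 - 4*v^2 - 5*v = (v - 5)*(v^2 + v) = (v - 5)*(v + 1)*(v)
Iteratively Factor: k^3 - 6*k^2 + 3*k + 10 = (k + 1)*(k^2 - 7*k + 10) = (k - 2)*(k + 1)*(k - 5)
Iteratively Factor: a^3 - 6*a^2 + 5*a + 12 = (a + 1)*(a^2 - 7*a + 12) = (a - 3)*(a + 1)*(a - 4)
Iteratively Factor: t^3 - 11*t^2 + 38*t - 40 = (t - 4)*(t^2 - 7*t + 10) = (t - 5)*(t - 4)*(t - 2)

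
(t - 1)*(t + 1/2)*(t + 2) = t^3 + 3*t^2/2 - 3*t/2 - 1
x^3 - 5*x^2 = x^2*(x - 5)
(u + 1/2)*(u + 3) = u^2 + 7*u/2 + 3/2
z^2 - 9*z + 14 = (z - 7)*(z - 2)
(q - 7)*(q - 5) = q^2 - 12*q + 35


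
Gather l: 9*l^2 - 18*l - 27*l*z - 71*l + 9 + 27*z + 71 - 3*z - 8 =9*l^2 + l*(-27*z - 89) + 24*z + 72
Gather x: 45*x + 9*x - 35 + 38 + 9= 54*x + 12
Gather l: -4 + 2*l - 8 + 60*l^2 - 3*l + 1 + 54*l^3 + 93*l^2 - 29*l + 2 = 54*l^3 + 153*l^2 - 30*l - 9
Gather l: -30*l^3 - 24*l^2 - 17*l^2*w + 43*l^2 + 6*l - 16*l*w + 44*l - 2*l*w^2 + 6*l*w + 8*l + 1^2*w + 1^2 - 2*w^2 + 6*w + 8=-30*l^3 + l^2*(19 - 17*w) + l*(-2*w^2 - 10*w + 58) - 2*w^2 + 7*w + 9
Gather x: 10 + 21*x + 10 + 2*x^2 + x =2*x^2 + 22*x + 20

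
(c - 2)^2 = c^2 - 4*c + 4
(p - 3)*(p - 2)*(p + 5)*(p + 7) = p^4 + 7*p^3 - 19*p^2 - 103*p + 210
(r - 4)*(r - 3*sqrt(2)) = r^2 - 3*sqrt(2)*r - 4*r + 12*sqrt(2)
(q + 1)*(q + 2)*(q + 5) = q^3 + 8*q^2 + 17*q + 10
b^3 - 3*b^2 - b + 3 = (b - 3)*(b - 1)*(b + 1)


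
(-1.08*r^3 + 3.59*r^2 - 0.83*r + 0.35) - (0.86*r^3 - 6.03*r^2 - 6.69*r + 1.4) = -1.94*r^3 + 9.62*r^2 + 5.86*r - 1.05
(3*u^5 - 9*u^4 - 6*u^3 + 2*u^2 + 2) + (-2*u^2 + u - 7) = 3*u^5 - 9*u^4 - 6*u^3 + u - 5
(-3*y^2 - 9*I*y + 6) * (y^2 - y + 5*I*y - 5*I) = -3*y^4 + 3*y^3 - 24*I*y^3 + 51*y^2 + 24*I*y^2 - 51*y + 30*I*y - 30*I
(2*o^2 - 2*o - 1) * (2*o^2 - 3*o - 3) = 4*o^4 - 10*o^3 - 2*o^2 + 9*o + 3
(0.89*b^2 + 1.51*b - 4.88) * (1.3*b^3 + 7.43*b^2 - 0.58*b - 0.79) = 1.157*b^5 + 8.5757*b^4 + 4.3591*b^3 - 37.8373*b^2 + 1.6375*b + 3.8552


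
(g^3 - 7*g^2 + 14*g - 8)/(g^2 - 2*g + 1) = (g^2 - 6*g + 8)/(g - 1)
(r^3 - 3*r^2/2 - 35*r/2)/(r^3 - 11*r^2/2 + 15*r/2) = (2*r^2 - 3*r - 35)/(2*r^2 - 11*r + 15)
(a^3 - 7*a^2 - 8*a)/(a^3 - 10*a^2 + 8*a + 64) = a*(a + 1)/(a^2 - 2*a - 8)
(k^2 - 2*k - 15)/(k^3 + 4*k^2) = (k^2 - 2*k - 15)/(k^2*(k + 4))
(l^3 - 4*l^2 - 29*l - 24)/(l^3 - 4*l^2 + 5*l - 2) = (l^3 - 4*l^2 - 29*l - 24)/(l^3 - 4*l^2 + 5*l - 2)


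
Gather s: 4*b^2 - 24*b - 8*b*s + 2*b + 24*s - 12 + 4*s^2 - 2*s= 4*b^2 - 22*b + 4*s^2 + s*(22 - 8*b) - 12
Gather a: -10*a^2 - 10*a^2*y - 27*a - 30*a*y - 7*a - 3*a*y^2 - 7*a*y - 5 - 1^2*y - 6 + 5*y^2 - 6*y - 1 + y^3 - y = a^2*(-10*y - 10) + a*(-3*y^2 - 37*y - 34) + y^3 + 5*y^2 - 8*y - 12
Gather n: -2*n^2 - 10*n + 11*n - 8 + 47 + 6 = -2*n^2 + n + 45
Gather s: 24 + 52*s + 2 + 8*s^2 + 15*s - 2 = 8*s^2 + 67*s + 24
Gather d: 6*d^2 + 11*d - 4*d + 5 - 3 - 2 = 6*d^2 + 7*d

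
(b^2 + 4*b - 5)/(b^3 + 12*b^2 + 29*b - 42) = (b + 5)/(b^2 + 13*b + 42)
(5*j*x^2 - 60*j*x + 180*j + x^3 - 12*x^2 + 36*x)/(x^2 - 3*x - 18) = (5*j*x - 30*j + x^2 - 6*x)/(x + 3)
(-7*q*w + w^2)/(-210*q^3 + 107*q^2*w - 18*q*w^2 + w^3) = w/(30*q^2 - 11*q*w + w^2)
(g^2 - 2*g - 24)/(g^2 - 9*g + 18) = (g + 4)/(g - 3)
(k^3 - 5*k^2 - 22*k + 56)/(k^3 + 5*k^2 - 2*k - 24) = (k - 7)/(k + 3)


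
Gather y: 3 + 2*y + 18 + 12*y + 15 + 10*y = 24*y + 36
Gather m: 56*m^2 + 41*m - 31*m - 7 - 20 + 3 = 56*m^2 + 10*m - 24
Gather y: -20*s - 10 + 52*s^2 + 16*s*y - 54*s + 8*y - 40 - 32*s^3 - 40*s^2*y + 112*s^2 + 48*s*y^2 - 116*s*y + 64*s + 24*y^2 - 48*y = -32*s^3 + 164*s^2 - 10*s + y^2*(48*s + 24) + y*(-40*s^2 - 100*s - 40) - 50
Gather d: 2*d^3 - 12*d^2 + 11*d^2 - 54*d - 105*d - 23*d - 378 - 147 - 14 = 2*d^3 - d^2 - 182*d - 539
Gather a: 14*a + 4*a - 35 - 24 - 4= 18*a - 63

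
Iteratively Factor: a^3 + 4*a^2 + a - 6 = (a + 3)*(a^2 + a - 2) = (a - 1)*(a + 3)*(a + 2)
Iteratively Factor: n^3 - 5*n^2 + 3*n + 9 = (n - 3)*(n^2 - 2*n - 3) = (n - 3)^2*(n + 1)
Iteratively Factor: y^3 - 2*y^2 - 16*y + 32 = (y + 4)*(y^2 - 6*y + 8) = (y - 4)*(y + 4)*(y - 2)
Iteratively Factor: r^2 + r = (r)*(r + 1)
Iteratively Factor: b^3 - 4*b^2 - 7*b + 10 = (b + 2)*(b^2 - 6*b + 5) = (b - 1)*(b + 2)*(b - 5)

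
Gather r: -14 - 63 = -77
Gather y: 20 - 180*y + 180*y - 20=0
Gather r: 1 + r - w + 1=r - w + 2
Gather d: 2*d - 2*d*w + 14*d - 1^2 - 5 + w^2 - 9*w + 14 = d*(16 - 2*w) + w^2 - 9*w + 8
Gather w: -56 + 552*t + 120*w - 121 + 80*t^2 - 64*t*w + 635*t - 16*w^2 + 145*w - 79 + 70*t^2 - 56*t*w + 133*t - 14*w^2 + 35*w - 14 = 150*t^2 + 1320*t - 30*w^2 + w*(300 - 120*t) - 270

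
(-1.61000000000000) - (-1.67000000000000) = 0.0599999999999998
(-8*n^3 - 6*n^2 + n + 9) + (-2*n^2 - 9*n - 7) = -8*n^3 - 8*n^2 - 8*n + 2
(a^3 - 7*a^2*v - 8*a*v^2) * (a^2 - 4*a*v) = a^5 - 11*a^4*v + 20*a^3*v^2 + 32*a^2*v^3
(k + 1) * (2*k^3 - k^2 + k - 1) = 2*k^4 + k^3 - 1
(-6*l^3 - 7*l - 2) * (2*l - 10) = -12*l^4 + 60*l^3 - 14*l^2 + 66*l + 20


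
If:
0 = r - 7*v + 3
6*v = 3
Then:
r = 1/2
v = 1/2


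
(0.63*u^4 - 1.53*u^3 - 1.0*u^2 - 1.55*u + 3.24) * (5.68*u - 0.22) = 3.5784*u^5 - 8.829*u^4 - 5.3434*u^3 - 8.584*u^2 + 18.7442*u - 0.7128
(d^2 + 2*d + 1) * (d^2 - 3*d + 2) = d^4 - d^3 - 3*d^2 + d + 2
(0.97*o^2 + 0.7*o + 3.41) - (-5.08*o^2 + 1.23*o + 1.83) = 6.05*o^2 - 0.53*o + 1.58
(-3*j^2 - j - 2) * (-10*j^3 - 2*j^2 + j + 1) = 30*j^5 + 16*j^4 + 19*j^3 - 3*j - 2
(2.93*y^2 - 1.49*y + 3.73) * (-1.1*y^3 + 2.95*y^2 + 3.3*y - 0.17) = -3.223*y^5 + 10.2825*y^4 + 1.1705*y^3 + 5.5884*y^2 + 12.5623*y - 0.6341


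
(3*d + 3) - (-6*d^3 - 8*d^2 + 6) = 6*d^3 + 8*d^2 + 3*d - 3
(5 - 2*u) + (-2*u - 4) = 1 - 4*u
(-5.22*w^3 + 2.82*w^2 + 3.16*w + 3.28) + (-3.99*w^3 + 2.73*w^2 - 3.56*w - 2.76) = -9.21*w^3 + 5.55*w^2 - 0.4*w + 0.52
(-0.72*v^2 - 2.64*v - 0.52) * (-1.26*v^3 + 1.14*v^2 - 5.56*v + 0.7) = 0.9072*v^5 + 2.5056*v^4 + 1.6488*v^3 + 13.5816*v^2 + 1.0432*v - 0.364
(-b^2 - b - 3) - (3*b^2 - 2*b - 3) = -4*b^2 + b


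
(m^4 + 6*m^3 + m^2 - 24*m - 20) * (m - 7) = m^5 - m^4 - 41*m^3 - 31*m^2 + 148*m + 140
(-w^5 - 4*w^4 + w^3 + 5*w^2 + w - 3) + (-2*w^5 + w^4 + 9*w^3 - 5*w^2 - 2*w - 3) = -3*w^5 - 3*w^4 + 10*w^3 - w - 6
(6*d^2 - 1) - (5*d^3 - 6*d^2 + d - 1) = -5*d^3 + 12*d^2 - d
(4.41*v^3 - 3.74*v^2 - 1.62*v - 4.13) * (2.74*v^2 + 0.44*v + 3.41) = 12.0834*v^5 - 8.3072*v^4 + 8.9537*v^3 - 24.7824*v^2 - 7.3414*v - 14.0833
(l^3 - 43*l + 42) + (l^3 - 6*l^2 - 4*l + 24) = 2*l^3 - 6*l^2 - 47*l + 66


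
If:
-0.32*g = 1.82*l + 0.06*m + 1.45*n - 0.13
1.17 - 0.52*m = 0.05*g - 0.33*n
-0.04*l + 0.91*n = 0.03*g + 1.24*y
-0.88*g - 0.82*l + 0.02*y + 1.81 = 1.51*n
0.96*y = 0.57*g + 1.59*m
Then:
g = -22.68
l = -14.51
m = 18.73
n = 22.53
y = 17.55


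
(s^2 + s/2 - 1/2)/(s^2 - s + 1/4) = 2*(s + 1)/(2*s - 1)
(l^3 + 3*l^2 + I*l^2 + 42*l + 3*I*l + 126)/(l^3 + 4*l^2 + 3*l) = (l^2 + I*l + 42)/(l*(l + 1))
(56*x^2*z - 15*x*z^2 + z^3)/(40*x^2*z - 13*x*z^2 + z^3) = (7*x - z)/(5*x - z)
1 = 1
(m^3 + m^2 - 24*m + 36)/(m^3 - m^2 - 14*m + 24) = (m + 6)/(m + 4)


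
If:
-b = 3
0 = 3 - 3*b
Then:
No Solution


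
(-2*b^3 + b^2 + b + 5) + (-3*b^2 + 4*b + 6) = -2*b^3 - 2*b^2 + 5*b + 11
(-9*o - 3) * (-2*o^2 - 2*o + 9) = 18*o^3 + 24*o^2 - 75*o - 27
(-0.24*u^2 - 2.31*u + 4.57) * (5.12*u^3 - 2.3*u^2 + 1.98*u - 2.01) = -1.2288*u^5 - 11.2752*u^4 + 28.2362*u^3 - 14.6024*u^2 + 13.6917*u - 9.1857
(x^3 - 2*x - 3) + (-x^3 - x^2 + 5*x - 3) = -x^2 + 3*x - 6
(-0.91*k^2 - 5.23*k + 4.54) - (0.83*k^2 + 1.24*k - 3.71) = -1.74*k^2 - 6.47*k + 8.25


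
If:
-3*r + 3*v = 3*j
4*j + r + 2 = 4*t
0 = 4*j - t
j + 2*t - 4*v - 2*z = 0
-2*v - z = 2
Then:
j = -4/9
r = -22/3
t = -16/9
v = -70/9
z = 122/9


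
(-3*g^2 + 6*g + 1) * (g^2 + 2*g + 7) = -3*g^4 - 8*g^2 + 44*g + 7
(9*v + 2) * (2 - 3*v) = -27*v^2 + 12*v + 4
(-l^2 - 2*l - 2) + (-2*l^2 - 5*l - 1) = -3*l^2 - 7*l - 3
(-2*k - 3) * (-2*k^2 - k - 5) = 4*k^3 + 8*k^2 + 13*k + 15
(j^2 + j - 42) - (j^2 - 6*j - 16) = 7*j - 26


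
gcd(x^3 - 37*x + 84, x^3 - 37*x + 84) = x^3 - 37*x + 84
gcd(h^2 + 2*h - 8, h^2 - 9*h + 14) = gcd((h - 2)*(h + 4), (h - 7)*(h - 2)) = h - 2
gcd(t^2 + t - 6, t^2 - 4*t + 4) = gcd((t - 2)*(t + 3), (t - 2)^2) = t - 2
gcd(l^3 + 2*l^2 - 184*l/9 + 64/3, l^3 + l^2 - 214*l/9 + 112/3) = l^2 + 10*l/3 - 16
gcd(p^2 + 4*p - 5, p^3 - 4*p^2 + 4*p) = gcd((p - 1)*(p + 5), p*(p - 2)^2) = 1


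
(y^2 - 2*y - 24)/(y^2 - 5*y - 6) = (y + 4)/(y + 1)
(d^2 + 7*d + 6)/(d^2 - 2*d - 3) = (d + 6)/(d - 3)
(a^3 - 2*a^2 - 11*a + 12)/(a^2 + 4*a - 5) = (a^2 - a - 12)/(a + 5)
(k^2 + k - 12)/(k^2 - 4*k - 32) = (k - 3)/(k - 8)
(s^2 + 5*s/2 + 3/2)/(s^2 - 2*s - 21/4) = 2*(s + 1)/(2*s - 7)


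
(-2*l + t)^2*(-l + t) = -4*l^3 + 8*l^2*t - 5*l*t^2 + t^3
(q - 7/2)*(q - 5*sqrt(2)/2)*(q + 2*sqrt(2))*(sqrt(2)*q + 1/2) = sqrt(2)*q^4 - 7*sqrt(2)*q^3/2 - q^3/2 - 41*sqrt(2)*q^2/4 + 7*q^2/4 - 5*q + 287*sqrt(2)*q/8 + 35/2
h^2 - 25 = (h - 5)*(h + 5)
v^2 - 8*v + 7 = (v - 7)*(v - 1)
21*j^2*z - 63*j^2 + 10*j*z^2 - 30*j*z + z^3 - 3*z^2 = (3*j + z)*(7*j + z)*(z - 3)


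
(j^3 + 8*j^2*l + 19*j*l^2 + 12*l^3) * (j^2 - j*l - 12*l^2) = j^5 + 7*j^4*l - j^3*l^2 - 103*j^2*l^3 - 240*j*l^4 - 144*l^5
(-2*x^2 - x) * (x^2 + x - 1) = -2*x^4 - 3*x^3 + x^2 + x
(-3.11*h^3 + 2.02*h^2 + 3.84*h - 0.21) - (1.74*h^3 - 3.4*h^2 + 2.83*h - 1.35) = -4.85*h^3 + 5.42*h^2 + 1.01*h + 1.14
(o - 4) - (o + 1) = -5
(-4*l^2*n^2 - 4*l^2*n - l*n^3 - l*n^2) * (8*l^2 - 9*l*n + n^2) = -32*l^4*n^2 - 32*l^4*n + 28*l^3*n^3 + 28*l^3*n^2 + 5*l^2*n^4 + 5*l^2*n^3 - l*n^5 - l*n^4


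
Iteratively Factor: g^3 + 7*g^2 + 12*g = (g)*(g^2 + 7*g + 12) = g*(g + 4)*(g + 3)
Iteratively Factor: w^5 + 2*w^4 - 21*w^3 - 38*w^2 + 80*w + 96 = (w + 3)*(w^4 - w^3 - 18*w^2 + 16*w + 32) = (w + 3)*(w + 4)*(w^3 - 5*w^2 + 2*w + 8) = (w + 1)*(w + 3)*(w + 4)*(w^2 - 6*w + 8) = (w - 2)*(w + 1)*(w + 3)*(w + 4)*(w - 4)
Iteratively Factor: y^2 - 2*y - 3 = (y + 1)*(y - 3)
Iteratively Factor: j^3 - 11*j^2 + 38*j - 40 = (j - 5)*(j^2 - 6*j + 8) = (j - 5)*(j - 2)*(j - 4)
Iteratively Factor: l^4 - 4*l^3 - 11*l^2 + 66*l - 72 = (l - 3)*(l^3 - l^2 - 14*l + 24) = (l - 3)*(l - 2)*(l^2 + l - 12) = (l - 3)^2*(l - 2)*(l + 4)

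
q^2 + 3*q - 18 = (q - 3)*(q + 6)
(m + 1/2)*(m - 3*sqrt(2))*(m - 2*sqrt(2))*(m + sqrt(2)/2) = m^4 - 9*sqrt(2)*m^3/2 + m^3/2 - 9*sqrt(2)*m^2/4 + 7*m^2 + 7*m/2 + 6*sqrt(2)*m + 3*sqrt(2)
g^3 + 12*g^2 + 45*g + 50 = (g + 2)*(g + 5)^2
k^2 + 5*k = k*(k + 5)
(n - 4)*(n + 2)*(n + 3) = n^3 + n^2 - 14*n - 24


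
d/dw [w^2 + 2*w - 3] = 2*w + 2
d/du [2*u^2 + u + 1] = 4*u + 1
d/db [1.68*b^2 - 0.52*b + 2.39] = 3.36*b - 0.52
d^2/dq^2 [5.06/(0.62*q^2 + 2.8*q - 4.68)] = (-3.890128*q^2 - 17.56832*q + 5.06*(1.24*q + 2.8)*(2.48*q + 5.6) + 29.364192)/(0.62*q^2 + 2.8*q - 4.68)^3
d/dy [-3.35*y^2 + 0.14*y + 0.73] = 0.14 - 6.7*y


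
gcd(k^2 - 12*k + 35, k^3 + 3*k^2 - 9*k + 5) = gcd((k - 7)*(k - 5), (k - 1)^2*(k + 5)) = 1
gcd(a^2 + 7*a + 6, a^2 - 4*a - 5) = a + 1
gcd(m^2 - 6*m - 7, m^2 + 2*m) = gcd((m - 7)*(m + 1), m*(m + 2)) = 1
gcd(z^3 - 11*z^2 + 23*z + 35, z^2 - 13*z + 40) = z - 5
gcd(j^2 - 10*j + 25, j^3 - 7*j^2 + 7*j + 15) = j - 5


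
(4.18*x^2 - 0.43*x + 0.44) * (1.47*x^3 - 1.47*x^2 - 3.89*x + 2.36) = 6.1446*x^5 - 6.7767*x^4 - 14.9813*x^3 + 10.8907*x^2 - 2.7264*x + 1.0384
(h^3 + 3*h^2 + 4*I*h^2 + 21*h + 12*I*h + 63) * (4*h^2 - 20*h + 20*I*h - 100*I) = 4*h^5 - 8*h^4 + 36*I*h^4 - 56*h^3 - 72*I*h^3 - 8*h^2 - 120*I*h^2 - 60*h - 840*I*h - 6300*I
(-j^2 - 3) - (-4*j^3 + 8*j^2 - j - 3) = 4*j^3 - 9*j^2 + j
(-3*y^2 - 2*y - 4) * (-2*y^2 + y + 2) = 6*y^4 + y^3 - 8*y - 8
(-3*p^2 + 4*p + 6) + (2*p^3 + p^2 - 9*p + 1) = 2*p^3 - 2*p^2 - 5*p + 7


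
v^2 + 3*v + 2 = (v + 1)*(v + 2)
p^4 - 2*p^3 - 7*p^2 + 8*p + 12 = (p - 3)*(p - 2)*(p + 1)*(p + 2)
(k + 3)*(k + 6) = k^2 + 9*k + 18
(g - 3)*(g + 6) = g^2 + 3*g - 18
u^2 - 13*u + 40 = (u - 8)*(u - 5)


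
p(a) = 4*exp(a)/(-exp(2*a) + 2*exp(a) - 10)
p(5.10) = -0.02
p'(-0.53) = -0.27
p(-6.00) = 0.00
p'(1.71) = 0.52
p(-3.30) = -0.01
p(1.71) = -0.75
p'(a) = 4*(2*exp(2*a) - 2*exp(a))*exp(a)/(-exp(2*a) + 2*exp(a) - 10)^2 + 4*exp(a)/(-exp(2*a) + 2*exp(a) - 10)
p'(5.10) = 0.02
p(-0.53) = -0.26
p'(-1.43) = -0.10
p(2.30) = -0.45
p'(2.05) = 0.52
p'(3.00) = 0.23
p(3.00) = -0.22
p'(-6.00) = 0.00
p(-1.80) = -0.07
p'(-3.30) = -0.01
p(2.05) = -0.57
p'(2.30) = 0.45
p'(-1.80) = -0.07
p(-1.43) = -0.10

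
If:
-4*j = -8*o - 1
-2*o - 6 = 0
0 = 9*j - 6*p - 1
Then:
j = -23/4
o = -3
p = -211/24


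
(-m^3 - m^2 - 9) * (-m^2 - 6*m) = m^5 + 7*m^4 + 6*m^3 + 9*m^2 + 54*m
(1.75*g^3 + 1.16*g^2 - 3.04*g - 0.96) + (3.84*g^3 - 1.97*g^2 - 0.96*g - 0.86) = 5.59*g^3 - 0.81*g^2 - 4.0*g - 1.82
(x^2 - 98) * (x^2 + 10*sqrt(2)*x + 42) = x^4 + 10*sqrt(2)*x^3 - 56*x^2 - 980*sqrt(2)*x - 4116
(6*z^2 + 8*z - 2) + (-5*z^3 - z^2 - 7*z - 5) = -5*z^3 + 5*z^2 + z - 7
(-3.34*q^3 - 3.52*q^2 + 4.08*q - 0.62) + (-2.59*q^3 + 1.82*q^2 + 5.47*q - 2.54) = -5.93*q^3 - 1.7*q^2 + 9.55*q - 3.16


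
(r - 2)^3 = r^3 - 6*r^2 + 12*r - 8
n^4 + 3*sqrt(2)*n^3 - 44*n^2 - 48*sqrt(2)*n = n*(n - 4*sqrt(2))*(n + sqrt(2))*(n + 6*sqrt(2))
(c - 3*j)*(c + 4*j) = c^2 + c*j - 12*j^2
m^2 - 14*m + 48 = (m - 8)*(m - 6)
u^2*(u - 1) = u^3 - u^2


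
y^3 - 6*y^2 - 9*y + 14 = (y - 7)*(y - 1)*(y + 2)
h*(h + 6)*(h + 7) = h^3 + 13*h^2 + 42*h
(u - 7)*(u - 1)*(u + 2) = u^3 - 6*u^2 - 9*u + 14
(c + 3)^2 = c^2 + 6*c + 9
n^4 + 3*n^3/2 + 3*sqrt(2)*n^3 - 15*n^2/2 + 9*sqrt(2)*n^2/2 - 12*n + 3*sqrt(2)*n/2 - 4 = (n + 1/2)*(n + 1)*(n - sqrt(2))*(n + 4*sqrt(2))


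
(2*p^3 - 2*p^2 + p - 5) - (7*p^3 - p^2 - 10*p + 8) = -5*p^3 - p^2 + 11*p - 13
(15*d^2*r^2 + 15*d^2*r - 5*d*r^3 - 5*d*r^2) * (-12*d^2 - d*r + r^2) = -180*d^4*r^2 - 180*d^4*r + 45*d^3*r^3 + 45*d^3*r^2 + 20*d^2*r^4 + 20*d^2*r^3 - 5*d*r^5 - 5*d*r^4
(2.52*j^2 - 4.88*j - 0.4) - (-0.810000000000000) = 2.52*j^2 - 4.88*j + 0.41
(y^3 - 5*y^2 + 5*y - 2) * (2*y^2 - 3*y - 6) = 2*y^5 - 13*y^4 + 19*y^3 + 11*y^2 - 24*y + 12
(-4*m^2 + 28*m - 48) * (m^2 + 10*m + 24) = -4*m^4 - 12*m^3 + 136*m^2 + 192*m - 1152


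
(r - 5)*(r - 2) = r^2 - 7*r + 10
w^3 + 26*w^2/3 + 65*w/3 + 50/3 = (w + 5/3)*(w + 2)*(w + 5)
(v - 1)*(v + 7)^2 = v^3 + 13*v^2 + 35*v - 49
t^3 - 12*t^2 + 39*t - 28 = (t - 7)*(t - 4)*(t - 1)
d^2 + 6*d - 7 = (d - 1)*(d + 7)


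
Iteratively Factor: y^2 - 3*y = (y)*(y - 3)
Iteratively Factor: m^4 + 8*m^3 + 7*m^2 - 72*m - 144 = (m + 4)*(m^3 + 4*m^2 - 9*m - 36) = (m + 3)*(m + 4)*(m^2 + m - 12) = (m + 3)*(m + 4)^2*(m - 3)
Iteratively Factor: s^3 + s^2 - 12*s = (s)*(s^2 + s - 12) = s*(s - 3)*(s + 4)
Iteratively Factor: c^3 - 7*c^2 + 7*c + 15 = (c - 5)*(c^2 - 2*c - 3) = (c - 5)*(c + 1)*(c - 3)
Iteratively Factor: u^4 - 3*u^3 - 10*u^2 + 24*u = (u + 3)*(u^3 - 6*u^2 + 8*u) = u*(u + 3)*(u^2 - 6*u + 8) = u*(u - 4)*(u + 3)*(u - 2)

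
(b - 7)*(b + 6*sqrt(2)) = b^2 - 7*b + 6*sqrt(2)*b - 42*sqrt(2)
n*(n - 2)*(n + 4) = n^3 + 2*n^2 - 8*n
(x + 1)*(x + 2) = x^2 + 3*x + 2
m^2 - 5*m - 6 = (m - 6)*(m + 1)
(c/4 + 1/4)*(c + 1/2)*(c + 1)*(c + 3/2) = c^4/4 + c^3 + 23*c^2/16 + 7*c/8 + 3/16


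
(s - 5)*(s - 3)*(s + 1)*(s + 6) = s^4 - s^3 - 35*s^2 + 57*s + 90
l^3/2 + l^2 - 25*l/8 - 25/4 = (l/2 + 1)*(l - 5/2)*(l + 5/2)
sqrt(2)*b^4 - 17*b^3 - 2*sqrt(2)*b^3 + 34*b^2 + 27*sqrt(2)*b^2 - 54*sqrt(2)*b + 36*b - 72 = (b - 2)*(b - 6*sqrt(2))*(b - 3*sqrt(2))*(sqrt(2)*b + 1)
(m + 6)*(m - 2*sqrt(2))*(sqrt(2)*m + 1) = sqrt(2)*m^3 - 3*m^2 + 6*sqrt(2)*m^2 - 18*m - 2*sqrt(2)*m - 12*sqrt(2)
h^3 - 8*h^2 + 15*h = h*(h - 5)*(h - 3)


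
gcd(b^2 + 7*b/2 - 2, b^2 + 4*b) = b + 4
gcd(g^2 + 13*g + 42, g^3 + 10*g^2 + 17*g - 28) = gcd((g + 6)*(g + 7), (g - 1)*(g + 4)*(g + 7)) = g + 7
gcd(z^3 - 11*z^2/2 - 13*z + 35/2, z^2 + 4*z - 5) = z - 1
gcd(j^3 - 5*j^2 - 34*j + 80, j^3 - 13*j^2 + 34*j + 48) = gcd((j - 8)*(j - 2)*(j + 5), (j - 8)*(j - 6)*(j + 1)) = j - 8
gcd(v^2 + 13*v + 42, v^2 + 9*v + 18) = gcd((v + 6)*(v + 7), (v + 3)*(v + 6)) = v + 6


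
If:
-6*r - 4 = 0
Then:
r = -2/3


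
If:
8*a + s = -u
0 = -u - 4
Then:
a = 1/2 - s/8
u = -4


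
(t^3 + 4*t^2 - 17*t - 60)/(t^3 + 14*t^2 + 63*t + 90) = (t - 4)/(t + 6)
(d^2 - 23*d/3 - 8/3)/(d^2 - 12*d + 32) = (d + 1/3)/(d - 4)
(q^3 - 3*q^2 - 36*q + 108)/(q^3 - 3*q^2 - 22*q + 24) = (q^2 + 3*q - 18)/(q^2 + 3*q - 4)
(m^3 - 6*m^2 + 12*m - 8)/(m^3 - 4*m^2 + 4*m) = (m - 2)/m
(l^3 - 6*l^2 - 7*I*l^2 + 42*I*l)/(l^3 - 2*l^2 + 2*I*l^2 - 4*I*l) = (l^2 - l*(6 + 7*I) + 42*I)/(l^2 + 2*l*(-1 + I) - 4*I)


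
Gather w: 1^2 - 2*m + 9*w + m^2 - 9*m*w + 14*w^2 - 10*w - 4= m^2 - 2*m + 14*w^2 + w*(-9*m - 1) - 3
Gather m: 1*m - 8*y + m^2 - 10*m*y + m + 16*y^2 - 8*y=m^2 + m*(2 - 10*y) + 16*y^2 - 16*y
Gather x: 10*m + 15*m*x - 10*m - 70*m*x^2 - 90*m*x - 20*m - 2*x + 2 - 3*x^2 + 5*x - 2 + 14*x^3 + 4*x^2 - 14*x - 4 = -20*m + 14*x^3 + x^2*(1 - 70*m) + x*(-75*m - 11) - 4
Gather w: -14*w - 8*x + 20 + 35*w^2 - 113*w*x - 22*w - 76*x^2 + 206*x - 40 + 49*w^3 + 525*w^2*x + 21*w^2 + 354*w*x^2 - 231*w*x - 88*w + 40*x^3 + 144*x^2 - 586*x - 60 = 49*w^3 + w^2*(525*x + 56) + w*(354*x^2 - 344*x - 124) + 40*x^3 + 68*x^2 - 388*x - 80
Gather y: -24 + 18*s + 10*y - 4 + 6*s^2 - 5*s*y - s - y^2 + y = 6*s^2 + 17*s - y^2 + y*(11 - 5*s) - 28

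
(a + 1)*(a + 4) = a^2 + 5*a + 4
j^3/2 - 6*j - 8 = (j/2 + 1)*(j - 4)*(j + 2)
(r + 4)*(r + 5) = r^2 + 9*r + 20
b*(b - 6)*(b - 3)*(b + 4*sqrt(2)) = b^4 - 9*b^3 + 4*sqrt(2)*b^3 - 36*sqrt(2)*b^2 + 18*b^2 + 72*sqrt(2)*b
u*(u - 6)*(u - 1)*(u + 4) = u^4 - 3*u^3 - 22*u^2 + 24*u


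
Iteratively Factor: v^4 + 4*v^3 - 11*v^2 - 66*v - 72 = (v + 3)*(v^3 + v^2 - 14*v - 24) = (v + 2)*(v + 3)*(v^2 - v - 12) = (v + 2)*(v + 3)^2*(v - 4)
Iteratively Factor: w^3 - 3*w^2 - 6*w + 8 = (w - 1)*(w^2 - 2*w - 8) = (w - 1)*(w + 2)*(w - 4)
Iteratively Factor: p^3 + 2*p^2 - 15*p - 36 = (p + 3)*(p^2 - p - 12) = (p + 3)^2*(p - 4)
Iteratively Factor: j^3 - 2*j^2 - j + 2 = (j - 1)*(j^2 - j - 2) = (j - 1)*(j + 1)*(j - 2)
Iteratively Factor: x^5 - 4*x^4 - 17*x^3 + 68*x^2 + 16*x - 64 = (x + 1)*(x^4 - 5*x^3 - 12*x^2 + 80*x - 64) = (x - 4)*(x + 1)*(x^3 - x^2 - 16*x + 16) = (x - 4)*(x - 1)*(x + 1)*(x^2 - 16) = (x - 4)*(x - 1)*(x + 1)*(x + 4)*(x - 4)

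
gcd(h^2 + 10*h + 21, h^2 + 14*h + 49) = h + 7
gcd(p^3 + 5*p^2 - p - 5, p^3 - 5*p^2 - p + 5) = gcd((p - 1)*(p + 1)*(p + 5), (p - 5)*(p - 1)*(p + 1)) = p^2 - 1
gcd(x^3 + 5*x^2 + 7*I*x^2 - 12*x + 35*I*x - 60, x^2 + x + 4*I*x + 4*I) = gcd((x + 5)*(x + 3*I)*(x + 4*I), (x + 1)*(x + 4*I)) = x + 4*I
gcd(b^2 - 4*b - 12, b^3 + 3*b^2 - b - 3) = 1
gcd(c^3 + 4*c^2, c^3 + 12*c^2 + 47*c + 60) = c + 4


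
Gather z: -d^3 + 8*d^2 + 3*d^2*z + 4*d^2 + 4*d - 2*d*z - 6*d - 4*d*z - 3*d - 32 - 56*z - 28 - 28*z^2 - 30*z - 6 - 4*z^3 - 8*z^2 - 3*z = -d^3 + 12*d^2 - 5*d - 4*z^3 - 36*z^2 + z*(3*d^2 - 6*d - 89) - 66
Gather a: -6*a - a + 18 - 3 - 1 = 14 - 7*a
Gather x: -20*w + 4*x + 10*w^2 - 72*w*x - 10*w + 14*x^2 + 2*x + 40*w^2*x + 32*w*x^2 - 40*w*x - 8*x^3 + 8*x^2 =10*w^2 - 30*w - 8*x^3 + x^2*(32*w + 22) + x*(40*w^2 - 112*w + 6)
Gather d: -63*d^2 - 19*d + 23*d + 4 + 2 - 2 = -63*d^2 + 4*d + 4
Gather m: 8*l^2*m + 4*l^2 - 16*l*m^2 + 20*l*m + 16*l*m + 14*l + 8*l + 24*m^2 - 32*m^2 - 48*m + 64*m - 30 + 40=4*l^2 + 22*l + m^2*(-16*l - 8) + m*(8*l^2 + 36*l + 16) + 10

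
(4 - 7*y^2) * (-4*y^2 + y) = 28*y^4 - 7*y^3 - 16*y^2 + 4*y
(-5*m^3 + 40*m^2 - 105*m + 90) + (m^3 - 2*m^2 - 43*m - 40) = -4*m^3 + 38*m^2 - 148*m + 50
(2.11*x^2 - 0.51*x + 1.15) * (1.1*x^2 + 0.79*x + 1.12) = 2.321*x^4 + 1.1059*x^3 + 3.2253*x^2 + 0.3373*x + 1.288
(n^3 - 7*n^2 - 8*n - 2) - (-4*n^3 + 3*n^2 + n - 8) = 5*n^3 - 10*n^2 - 9*n + 6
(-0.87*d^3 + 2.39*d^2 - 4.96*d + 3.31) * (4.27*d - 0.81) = -3.7149*d^4 + 10.91*d^3 - 23.1151*d^2 + 18.1513*d - 2.6811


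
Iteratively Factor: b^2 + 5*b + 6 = (b + 2)*(b + 3)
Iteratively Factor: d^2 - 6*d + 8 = (d - 2)*(d - 4)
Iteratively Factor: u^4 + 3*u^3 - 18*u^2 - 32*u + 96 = (u - 2)*(u^3 + 5*u^2 - 8*u - 48) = (u - 2)*(u + 4)*(u^2 + u - 12) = (u - 3)*(u - 2)*(u + 4)*(u + 4)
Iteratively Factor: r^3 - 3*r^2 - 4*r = (r + 1)*(r^2 - 4*r) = r*(r + 1)*(r - 4)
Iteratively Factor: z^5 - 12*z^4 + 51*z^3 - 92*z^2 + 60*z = (z - 3)*(z^4 - 9*z^3 + 24*z^2 - 20*z) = (z - 3)*(z - 2)*(z^3 - 7*z^2 + 10*z) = (z - 3)*(z - 2)^2*(z^2 - 5*z) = z*(z - 3)*(z - 2)^2*(z - 5)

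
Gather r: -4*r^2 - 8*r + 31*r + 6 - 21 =-4*r^2 + 23*r - 15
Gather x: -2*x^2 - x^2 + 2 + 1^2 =3 - 3*x^2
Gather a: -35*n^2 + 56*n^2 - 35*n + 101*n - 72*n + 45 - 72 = 21*n^2 - 6*n - 27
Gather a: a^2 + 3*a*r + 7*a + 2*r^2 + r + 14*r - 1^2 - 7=a^2 + a*(3*r + 7) + 2*r^2 + 15*r - 8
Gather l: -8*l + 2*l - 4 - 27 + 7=-6*l - 24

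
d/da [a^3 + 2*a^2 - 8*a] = 3*a^2 + 4*a - 8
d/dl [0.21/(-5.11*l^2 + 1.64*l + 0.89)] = (2.1462*l - 0.3444)/(-5.11*l^2 + 1.64*l + 0.89)^2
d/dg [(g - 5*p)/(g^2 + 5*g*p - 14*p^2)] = (g^2 + 5*g*p - 14*p^2 - (g - 5*p)*(2*g + 5*p))/(g^2 + 5*g*p - 14*p^2)^2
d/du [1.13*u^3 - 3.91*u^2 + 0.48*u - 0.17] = 3.39*u^2 - 7.82*u + 0.48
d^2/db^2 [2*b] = 0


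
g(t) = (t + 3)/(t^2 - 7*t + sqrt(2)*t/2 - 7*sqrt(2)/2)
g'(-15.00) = 0.00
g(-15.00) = -0.04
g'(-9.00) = 0.00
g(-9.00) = -0.05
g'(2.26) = -0.02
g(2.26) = -0.37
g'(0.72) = 0.11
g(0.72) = -0.42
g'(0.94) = 0.07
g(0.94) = -0.39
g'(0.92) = 0.08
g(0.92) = -0.40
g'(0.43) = 0.20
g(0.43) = -0.46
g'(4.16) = -0.15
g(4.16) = -0.52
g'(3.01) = -0.06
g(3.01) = -0.41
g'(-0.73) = 567.63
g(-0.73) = 12.83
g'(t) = (t + 3)*(-2*t - sqrt(2)/2 + 7)/(t^2 - 7*t + sqrt(2)*t/2 - 7*sqrt(2)/2)^2 + 1/(t^2 - 7*t + sqrt(2)*t/2 - 7*sqrt(2)/2)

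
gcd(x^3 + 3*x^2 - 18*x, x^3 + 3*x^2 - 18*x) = x^3 + 3*x^2 - 18*x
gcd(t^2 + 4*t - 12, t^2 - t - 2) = t - 2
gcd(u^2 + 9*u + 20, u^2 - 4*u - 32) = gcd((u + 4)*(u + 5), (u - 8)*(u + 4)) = u + 4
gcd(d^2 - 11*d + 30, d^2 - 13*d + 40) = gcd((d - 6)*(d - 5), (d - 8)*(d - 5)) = d - 5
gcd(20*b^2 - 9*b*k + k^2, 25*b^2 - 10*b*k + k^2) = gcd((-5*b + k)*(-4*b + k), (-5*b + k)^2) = 5*b - k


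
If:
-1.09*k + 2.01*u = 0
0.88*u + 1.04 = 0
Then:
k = -2.18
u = -1.18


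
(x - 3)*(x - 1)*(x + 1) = x^3 - 3*x^2 - x + 3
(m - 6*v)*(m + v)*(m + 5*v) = m^3 - 31*m*v^2 - 30*v^3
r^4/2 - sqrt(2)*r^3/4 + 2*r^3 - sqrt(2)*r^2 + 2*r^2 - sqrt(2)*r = r*(r/2 + 1)*(r + 2)*(r - sqrt(2)/2)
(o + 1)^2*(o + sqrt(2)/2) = o^3 + sqrt(2)*o^2/2 + 2*o^2 + o + sqrt(2)*o + sqrt(2)/2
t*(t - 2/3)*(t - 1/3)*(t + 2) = t^4 + t^3 - 16*t^2/9 + 4*t/9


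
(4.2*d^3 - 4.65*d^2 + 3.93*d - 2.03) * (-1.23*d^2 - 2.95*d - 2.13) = -5.166*d^5 - 6.6705*d^4 - 0.0623999999999985*d^3 + 0.8079*d^2 - 2.3824*d + 4.3239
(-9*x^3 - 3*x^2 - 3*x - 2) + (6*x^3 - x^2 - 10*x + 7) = -3*x^3 - 4*x^2 - 13*x + 5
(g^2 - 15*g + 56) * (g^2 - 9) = g^4 - 15*g^3 + 47*g^2 + 135*g - 504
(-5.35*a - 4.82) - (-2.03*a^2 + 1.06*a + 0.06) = 2.03*a^2 - 6.41*a - 4.88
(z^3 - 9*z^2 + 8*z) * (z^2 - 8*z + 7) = z^5 - 17*z^4 + 87*z^3 - 127*z^2 + 56*z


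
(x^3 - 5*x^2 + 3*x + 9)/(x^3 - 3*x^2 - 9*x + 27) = (x + 1)/(x + 3)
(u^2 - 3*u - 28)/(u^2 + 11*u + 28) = (u - 7)/(u + 7)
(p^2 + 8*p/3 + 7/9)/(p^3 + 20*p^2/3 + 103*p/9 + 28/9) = 1/(p + 4)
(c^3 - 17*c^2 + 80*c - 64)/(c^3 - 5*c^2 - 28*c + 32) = (c - 8)/(c + 4)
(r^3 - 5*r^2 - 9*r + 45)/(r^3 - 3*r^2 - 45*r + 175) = (r^2 - 9)/(r^2 + 2*r - 35)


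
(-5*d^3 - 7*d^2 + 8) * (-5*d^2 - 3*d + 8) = 25*d^5 + 50*d^4 - 19*d^3 - 96*d^2 - 24*d + 64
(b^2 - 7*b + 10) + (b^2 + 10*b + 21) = 2*b^2 + 3*b + 31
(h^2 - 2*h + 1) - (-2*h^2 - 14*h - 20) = 3*h^2 + 12*h + 21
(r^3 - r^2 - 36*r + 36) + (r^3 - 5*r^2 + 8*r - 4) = 2*r^3 - 6*r^2 - 28*r + 32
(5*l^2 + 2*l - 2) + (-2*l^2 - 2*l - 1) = 3*l^2 - 3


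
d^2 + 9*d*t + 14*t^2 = (d + 2*t)*(d + 7*t)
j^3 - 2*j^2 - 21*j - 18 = (j - 6)*(j + 1)*(j + 3)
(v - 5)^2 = v^2 - 10*v + 25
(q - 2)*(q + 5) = q^2 + 3*q - 10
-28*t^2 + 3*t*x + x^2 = (-4*t + x)*(7*t + x)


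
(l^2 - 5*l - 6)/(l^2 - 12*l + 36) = (l + 1)/(l - 6)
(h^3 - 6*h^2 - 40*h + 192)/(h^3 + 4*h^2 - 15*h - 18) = (h^2 - 12*h + 32)/(h^2 - 2*h - 3)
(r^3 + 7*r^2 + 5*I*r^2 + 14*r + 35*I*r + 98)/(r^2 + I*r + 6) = (r^2 + 7*r*(1 + I) + 49*I)/(r + 3*I)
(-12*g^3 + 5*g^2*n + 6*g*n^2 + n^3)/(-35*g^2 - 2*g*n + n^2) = (12*g^3 - 5*g^2*n - 6*g*n^2 - n^3)/(35*g^2 + 2*g*n - n^2)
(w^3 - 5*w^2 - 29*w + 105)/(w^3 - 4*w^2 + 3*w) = (w^2 - 2*w - 35)/(w*(w - 1))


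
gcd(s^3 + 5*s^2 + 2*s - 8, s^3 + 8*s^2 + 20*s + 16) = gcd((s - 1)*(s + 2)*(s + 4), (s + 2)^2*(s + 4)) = s^2 + 6*s + 8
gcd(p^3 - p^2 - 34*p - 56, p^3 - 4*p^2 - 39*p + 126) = p - 7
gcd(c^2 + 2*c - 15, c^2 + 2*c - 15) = c^2 + 2*c - 15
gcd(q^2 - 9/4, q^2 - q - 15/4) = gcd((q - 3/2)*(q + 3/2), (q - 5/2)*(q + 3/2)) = q + 3/2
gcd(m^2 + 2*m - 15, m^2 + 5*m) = m + 5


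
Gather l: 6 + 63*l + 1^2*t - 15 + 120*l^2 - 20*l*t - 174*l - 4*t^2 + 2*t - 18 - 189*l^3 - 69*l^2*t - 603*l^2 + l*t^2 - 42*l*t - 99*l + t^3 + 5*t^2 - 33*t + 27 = -189*l^3 + l^2*(-69*t - 483) + l*(t^2 - 62*t - 210) + t^3 + t^2 - 30*t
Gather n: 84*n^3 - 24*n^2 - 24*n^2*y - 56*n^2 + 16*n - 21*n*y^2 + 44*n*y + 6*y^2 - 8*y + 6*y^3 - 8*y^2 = 84*n^3 + n^2*(-24*y - 80) + n*(-21*y^2 + 44*y + 16) + 6*y^3 - 2*y^2 - 8*y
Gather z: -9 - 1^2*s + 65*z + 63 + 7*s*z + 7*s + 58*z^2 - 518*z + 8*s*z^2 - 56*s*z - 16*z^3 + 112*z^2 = 6*s - 16*z^3 + z^2*(8*s + 170) + z*(-49*s - 453) + 54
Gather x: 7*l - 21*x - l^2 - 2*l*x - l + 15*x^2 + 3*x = -l^2 + 6*l + 15*x^2 + x*(-2*l - 18)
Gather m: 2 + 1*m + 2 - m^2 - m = 4 - m^2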